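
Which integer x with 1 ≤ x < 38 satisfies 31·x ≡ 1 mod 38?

27

38 = 1·31 + 7
31 = 4·7 + 3
7 = 2·3 + 1
3 = 3·1 + 0
Back-substituting gives 31·27 ≡ 1 (mod 38).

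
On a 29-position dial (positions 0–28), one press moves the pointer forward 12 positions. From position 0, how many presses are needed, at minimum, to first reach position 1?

17

12·17 = 204 = 7·29 + 1, so 12⁻¹ ≡ 17 (mod 29).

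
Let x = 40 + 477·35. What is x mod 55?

15

477·35 = 16695.
16695 = 303·55 + 30, so 16695 mod 55 = 30.
(40 + 30) mod 55 = 15.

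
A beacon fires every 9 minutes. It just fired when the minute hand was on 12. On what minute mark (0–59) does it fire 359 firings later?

3

359·9 = 3231.
3231 mod 60 = 51 (since 53·60 = 3180).
(12 + 51) mod 60 = 3.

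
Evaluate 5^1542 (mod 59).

By repeated squaring mod 59: 5^1≡5, 5^2≡25, 5^4≡35, 5^8≡45, 5^16≡19, 5^32≡7, 5^64≡49, 5^128≡41, 5^256≡29, 5^512≡15, 5^1024≡48.
Since 1542 = 2 + 4 + 512 + 1024 in binary, 5^1542 ≡ 25·35·15·48 ≡ 57 (mod 59).

57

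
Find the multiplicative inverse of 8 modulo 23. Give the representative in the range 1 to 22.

3

8·3 = 24 = 1·23 + 1, so 8⁻¹ ≡ 3 (mod 23).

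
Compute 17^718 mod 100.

9

Square-and-reduce mod 100: 17^1≡17, 17^2≡89, 17^4≡21, 17^8≡41, 17^16≡81, 17^32≡61, 17^64≡21, 17^128≡41, 17^256≡81, 17^512≡61.
Since 718 = 2 + 4 + 8 + 64 + 128 + 512 in binary, 17^718 ≡ 89·21·41·21·41·61 ≡ 9 (mod 100).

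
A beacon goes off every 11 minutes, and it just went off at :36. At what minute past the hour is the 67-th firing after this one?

53

67·11 = 737.
737 mod 60 = 17 (since 12·60 = 720).
(36 + 17) mod 60 = 53.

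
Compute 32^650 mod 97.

43

By repeated squaring mod 97: 32^1≡32, 32^2≡54, 32^4≡6, 32^8≡36, 32^16≡35, 32^32≡61, 32^64≡35, 32^128≡61, 32^256≡35, 32^512≡61.
Since 650 = 2 + 8 + 128 + 512 in binary, 32^650 ≡ 54·36·61·61 ≡ 43 (mod 97).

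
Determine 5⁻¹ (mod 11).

11 = 2·5 + 1
5 = 5·1 + 0
Back-substituting gives 5·9 ≡ 1 (mod 11).

9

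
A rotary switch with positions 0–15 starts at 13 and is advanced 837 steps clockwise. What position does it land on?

837 mod 16 = 5 (since 52·16 = 832).
(13 + 5) mod 16 = 2.

2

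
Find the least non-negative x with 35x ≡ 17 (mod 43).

14

35⁻¹ ≡ 16 (mod 43) because 35·16 = 560 = 13·43 + 1.
Multiplying both sides by 16: x ≡ 16·17 = 272 ≡ 14 (mod 43).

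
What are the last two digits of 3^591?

47

By repeated squaring mod 100: 3^1≡3, 3^2≡9, 3^4≡81, 3^8≡61, 3^16≡21, 3^32≡41, 3^64≡81, 3^128≡61, 3^256≡21, 3^512≡41.
591 = 1 + 2 + 4 + 8 + 64 + 512, so 3^591 ≡ 3·9·81·61·81·41 ≡ 47 (mod 100).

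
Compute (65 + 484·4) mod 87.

484·4 = 1936.
1936 mod 87 = 22 (since 22·87 = 1914).
(65 + 22) mod 87 = 0.

0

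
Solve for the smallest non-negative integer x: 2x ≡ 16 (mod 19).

8

The inverse of 2 mod 19 is 10 (since 2·10 = 20 ≡ 1).
So x ≡ 10·16 = 160 ≡ 8 (mod 19).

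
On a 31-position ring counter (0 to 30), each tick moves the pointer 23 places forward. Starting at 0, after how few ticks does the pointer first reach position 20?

23⁻¹ ≡ 27 (mod 31) because 23·27 = 621 = 20·31 + 1.
So x ≡ 27·20 = 540 ≡ 13 (mod 31).

13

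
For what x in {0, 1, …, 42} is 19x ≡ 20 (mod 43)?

35

19⁻¹ ≡ 34 (mod 43) because 19·34 = 646 = 15·43 + 1.
So x ≡ 34·20 = 680 ≡ 35 (mod 43).
Check: 19·35 = 665 = 15·43 + 20.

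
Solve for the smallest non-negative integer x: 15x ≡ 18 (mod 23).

15⁻¹ ≡ 20 (mod 23) because 15·20 = 300 = 13·23 + 1.
Multiplying both sides by 20: x ≡ 20·18 = 360 ≡ 15 (mod 23).

15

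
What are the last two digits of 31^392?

Square-and-reduce mod 100: 31^1≡31, 31^2≡61, 31^4≡21, 31^8≡41, 31^16≡81, 31^32≡61, 31^64≡21, 31^128≡41, 31^256≡81.
Since 392 = 8 + 128 + 256 in binary, 31^392 ≡ 41·41·81 ≡ 61 (mod 100).

61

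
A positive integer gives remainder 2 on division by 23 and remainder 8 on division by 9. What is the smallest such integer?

x ≡ 8 (mod 9) gives x ∈ {8, 17, 26, 35, 44, 53, 62, 71}.
The first of these with x mod 23 = 2 is 71.

71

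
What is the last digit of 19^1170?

1

The units digit of 19^n cycles with period 2: 9, 1, …
1170 mod 2 = 0, so the last digit matches 9^2 = 1.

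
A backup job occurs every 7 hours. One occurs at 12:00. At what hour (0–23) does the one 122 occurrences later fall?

122·7 = 854.
854 − 35·24 = 14, so 854 ≡ 14 (mod 24).
(12 + 14) mod 24 = 2.

2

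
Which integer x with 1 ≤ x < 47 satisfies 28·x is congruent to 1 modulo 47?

47 = 1·28 + 19
28 = 1·19 + 9
19 = 2·9 + 1
9 = 9·1 + 0
Back-substituting gives 28·42 ≡ 1 (mod 47).

42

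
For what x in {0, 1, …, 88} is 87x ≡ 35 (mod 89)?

The inverse of 87 mod 89 is 44 (since 87·44 = 3828 ≡ 1).
Multiplying both sides by 44: x ≡ 44·35 = 1540 ≡ 27 (mod 89).
Check: 87·27 = 2349 = 26·89 + 35.

27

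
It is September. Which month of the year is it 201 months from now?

June

201 − 16·12 = 9, so 201 ≡ 9 (mod 12).
September + 9 months → June.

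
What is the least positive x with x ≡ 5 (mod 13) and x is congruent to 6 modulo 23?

213

Since 23·4 ≡ 1 (mod 13), take x = 6 + 23·((5−6)·4 mod 13) = 6 + 23·9 = 213.
Check: 213 mod 13 = 5, 213 mod 23 = 6.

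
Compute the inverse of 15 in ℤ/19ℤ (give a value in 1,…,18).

14

19 = 1·15 + 4
15 = 3·4 + 3
4 = 1·3 + 1
3 = 3·1 + 0
Back-substituting gives 15·14 ≡ 1 (mod 19).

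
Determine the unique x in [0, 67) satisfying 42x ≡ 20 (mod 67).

The inverse of 42 mod 67 is 8 (since 42·8 = 336 ≡ 1).
So x ≡ 8·20 = 160 ≡ 26 (mod 67).

26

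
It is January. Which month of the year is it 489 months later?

489 mod 12 = 9 (since 40·12 = 480).
January + 9 months → October.

October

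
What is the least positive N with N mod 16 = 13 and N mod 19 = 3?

269

Since 19·11 ≡ 1 (mod 16), take x = 3 + 19·((13−3)·11 mod 16) = 3 + 19·14 = 269.
Check: 269 mod 16 = 13, 269 mod 19 = 3.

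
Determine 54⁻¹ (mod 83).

83 = 1·54 + 29
54 = 1·29 + 25
29 = 1·25 + 4
25 = 6·4 + 1
4 = 4·1 + 0
Back-substituting gives 54·20 ≡ 1 (mod 83).

20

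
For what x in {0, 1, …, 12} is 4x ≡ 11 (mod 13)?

4⁻¹ ≡ 10 (mod 13) because 4·10 = 40 = 3·13 + 1.
Multiplying both sides by 10: x ≡ 10·11 = 110 ≡ 6 (mod 13).

6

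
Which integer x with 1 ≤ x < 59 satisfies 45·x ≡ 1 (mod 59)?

59 = 1·45 + 14
45 = 3·14 + 3
14 = 4·3 + 2
3 = 1·2 + 1
2 = 2·1 + 0
Back-substituting gives 45·21 ≡ 1 (mod 59).

21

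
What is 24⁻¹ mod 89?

26

24·26 = 624 = 7·89 + 1, so 24⁻¹ ≡ 26 (mod 89).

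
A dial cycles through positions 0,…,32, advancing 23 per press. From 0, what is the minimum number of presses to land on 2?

The inverse of 23 mod 33 is 23 (since 23·23 = 529 ≡ 1).
So x ≡ 23·2 = 46 ≡ 13 (mod 33).

13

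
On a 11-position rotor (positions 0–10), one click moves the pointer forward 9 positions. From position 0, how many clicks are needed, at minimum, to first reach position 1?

9·5 = 45 = 4·11 + 1, so 9⁻¹ ≡ 5 (mod 11).

5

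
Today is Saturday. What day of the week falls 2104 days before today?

Tuesday

2104 = 300·7 + 4, so 2104 mod 7 = 4.
Saturday − 4 days → Tuesday.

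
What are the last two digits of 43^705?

Successive squares of 43 mod 100: 43^1≡43, 43^2≡49, 43^4≡1, 43^8≡1, 43^16≡1, 43^32≡1, 43^64≡1, 43^128≡1, 43^256≡1, 43^512≡1.
Since 705 = 1 + 64 + 128 + 512 in binary, 43^705 ≡ 43·1·1·1 ≡ 43 (mod 100).

43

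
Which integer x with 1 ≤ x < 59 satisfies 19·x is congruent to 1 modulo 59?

59 = 3·19 + 2
19 = 9·2 + 1
2 = 2·1 + 0
Back-substituting gives 19·28 ≡ 1 (mod 59).

28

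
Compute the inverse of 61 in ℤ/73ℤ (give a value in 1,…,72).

61·6 = 366 = 5·73 + 1, so 61⁻¹ ≡ 6 (mod 73).

6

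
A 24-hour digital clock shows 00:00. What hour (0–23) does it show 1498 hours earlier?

14

1498 = 62·24 + 10, so 1498 mod 24 = 10.
(0 − 10) mod 24 = 14.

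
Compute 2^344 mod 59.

48

Square-and-reduce mod 59: 2^1≡2, 2^2≡4, 2^4≡16, 2^8≡20, 2^16≡46, 2^32≡51, 2^64≡5, 2^128≡25, 2^256≡35.
344 = 8 + 16 + 64 + 256, so 2^344 ≡ 20·46·5·35 ≡ 48 (mod 59).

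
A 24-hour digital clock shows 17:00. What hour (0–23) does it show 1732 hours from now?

1732 = 72·24 + 4, so 1732 mod 24 = 4.
(17 + 4) mod 24 = 21.

21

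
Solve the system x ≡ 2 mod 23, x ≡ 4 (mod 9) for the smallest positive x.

Since 9·18 ≡ 1 (mod 23), take x = 4 + 9·((2−4)·18 mod 23) = 4 + 9·10 = 94.
Check: 94 mod 23 = 2, 94 mod 9 = 4.

94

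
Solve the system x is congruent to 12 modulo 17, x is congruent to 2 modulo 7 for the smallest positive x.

Since 7·5 ≡ 1 (mod 17), take x = 2 + 7·((12−2)·5 mod 17) = 2 + 7·16 = 114.
Check: 114 mod 17 = 12, 114 mod 7 = 2.

114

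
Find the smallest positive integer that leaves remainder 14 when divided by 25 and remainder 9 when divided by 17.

264

Since 17·3 ≡ 1 (mod 25), take x = 9 + 17·((14−9)·3 mod 25) = 9 + 17·15 = 264.
Check: 264 mod 25 = 14, 264 mod 17 = 9.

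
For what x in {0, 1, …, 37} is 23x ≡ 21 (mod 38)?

23⁻¹ ≡ 5 (mod 38) because 23·5 = 115 = 3·38 + 1.
Multiplying both sides by 5: x ≡ 5·21 = 105 ≡ 29 (mod 38).
Check: 23·29 = 667 = 17·38 + 21.

29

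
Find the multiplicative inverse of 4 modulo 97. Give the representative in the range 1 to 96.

73

4·73 = 292 = 3·97 + 1, so 4⁻¹ ≡ 73 (mod 97).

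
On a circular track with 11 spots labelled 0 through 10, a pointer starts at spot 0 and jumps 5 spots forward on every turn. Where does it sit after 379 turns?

379·5 = 1895.
1895 mod 11 = 3 (since 172·11 = 1892).
(0 + 3) mod 11 = 3.

3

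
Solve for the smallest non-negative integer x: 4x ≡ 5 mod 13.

The inverse of 4 mod 13 is 10 (since 4·10 = 40 ≡ 1).
So x ≡ 10·5 = 50 ≡ 11 (mod 13).
Check: 4·11 = 44 = 3·13 + 5.

11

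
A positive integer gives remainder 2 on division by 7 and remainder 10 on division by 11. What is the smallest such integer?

65

x ≡ 2 (mod 7) gives x ∈ {2, 9, 16, 23, 30, 37, 44, 51, …}.
The first of these with x mod 11 = 10 is 65.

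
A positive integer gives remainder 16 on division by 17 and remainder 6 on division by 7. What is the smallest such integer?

x ≡ 6 (mod 7) gives x ∈ {6, 13, 20, 27, 34, 41, 48, 55, …}.
The first of these with x mod 17 = 16 is 118.

118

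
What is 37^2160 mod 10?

Last digits of 7^n: 7, 9, 3, 1 (period 4).
2160 mod 4 = 0, so the last digit matches 7^4 = 1.

1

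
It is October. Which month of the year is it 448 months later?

February

448 mod 12 = 4 (since 37·12 = 444).
October + 4 months → February.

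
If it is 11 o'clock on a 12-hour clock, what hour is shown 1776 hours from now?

11

1776 mod 12 = 0 (since 148·12 = 1776).
11 + 0 → 11 on a 12-hour dial.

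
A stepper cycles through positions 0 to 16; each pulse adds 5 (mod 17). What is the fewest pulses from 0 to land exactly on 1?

7

17 = 3·5 + 2
5 = 2·2 + 1
2 = 2·1 + 0
Back-substituting gives 5·7 ≡ 1 (mod 17).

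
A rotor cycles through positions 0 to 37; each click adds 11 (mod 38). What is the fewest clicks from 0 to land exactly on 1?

7

11·7 = 77 = 2·38 + 1, so 11⁻¹ ≡ 7 (mod 38).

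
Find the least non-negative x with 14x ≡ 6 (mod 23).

14⁻¹ ≡ 5 (mod 23) because 14·5 = 70 = 3·23 + 1.
Multiplying both sides by 5: x ≡ 5·6 = 30 ≡ 7 (mod 23).
Check: 14·7 = 98 = 4·23 + 6.

7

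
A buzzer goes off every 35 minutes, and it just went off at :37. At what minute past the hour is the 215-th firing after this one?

2

215·35 = 7525.
7525 = 125·60 + 25, so 7525 mod 60 = 25.
(37 + 25) mod 60 = 2.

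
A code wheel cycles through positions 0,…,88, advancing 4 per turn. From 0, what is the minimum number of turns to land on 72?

18

4⁻¹ ≡ 67 (mod 89) because 4·67 = 268 = 3·89 + 1.
Multiplying both sides by 67: x ≡ 67·72 = 4824 ≡ 18 (mod 89).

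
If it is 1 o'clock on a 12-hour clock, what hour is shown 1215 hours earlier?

1215 = 101·12 + 3, so 1215 mod 12 = 3.
1 − 3 → 10 on a 12-hour dial.

10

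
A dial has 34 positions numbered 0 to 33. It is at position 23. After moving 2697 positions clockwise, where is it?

0

2697 = 79·34 + 11, so 2697 mod 34 = 11.
(23 + 11) mod 34 = 0.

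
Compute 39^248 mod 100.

81

By repeated squaring mod 100: 39^1≡39, 39^2≡21, 39^4≡41, 39^8≡81, 39^16≡61, 39^32≡21, 39^64≡41, 39^128≡81.
Since 248 = 8 + 16 + 32 + 64 + 128 in binary, 39^248 ≡ 81·61·21·41·81 ≡ 81 (mod 100).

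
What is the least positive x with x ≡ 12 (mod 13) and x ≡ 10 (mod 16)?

Since 16·9 ≡ 1 (mod 13), take x = 10 + 16·((12−10)·9 mod 13) = 10 + 16·5 = 90.
Check: 90 mod 13 = 12, 90 mod 16 = 10.

90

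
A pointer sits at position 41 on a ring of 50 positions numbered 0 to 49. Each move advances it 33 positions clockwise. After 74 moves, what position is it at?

33

74·33 = 2442.
2442 − 48·50 = 42, so 2442 ≡ 42 (mod 50).
(41 + 42) mod 50 = 33.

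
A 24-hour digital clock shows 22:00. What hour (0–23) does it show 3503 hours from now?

21

3503 = 145·24 + 23, so 3503 mod 24 = 23.
(22 + 23) mod 24 = 21.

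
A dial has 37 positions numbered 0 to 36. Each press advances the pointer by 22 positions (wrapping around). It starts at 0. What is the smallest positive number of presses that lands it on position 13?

9

The inverse of 22 mod 37 is 32 (since 22·32 = 704 ≡ 1).
Multiplying both sides by 32: x ≡ 32·13 = 416 ≡ 9 (mod 37).
Check: 22·9 = 198 = 5·37 + 13.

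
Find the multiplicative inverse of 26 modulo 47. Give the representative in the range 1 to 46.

47 = 1·26 + 21
26 = 1·21 + 5
21 = 4·5 + 1
5 = 5·1 + 0
Back-substituting gives 26·38 ≡ 1 (mod 47).

38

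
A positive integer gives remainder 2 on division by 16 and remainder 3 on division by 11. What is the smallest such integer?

146

x ≡ 3 (mod 11) gives x ∈ {3, 14, 25, 36, 47, 58, 69, 80, …}.
The first of these with x mod 16 = 2 is 146.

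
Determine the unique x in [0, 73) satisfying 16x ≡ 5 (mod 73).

The inverse of 16 mod 73 is 32 (since 16·32 = 512 ≡ 1).
Multiplying both sides by 32: x ≡ 32·5 = 160 ≡ 14 (mod 73).

14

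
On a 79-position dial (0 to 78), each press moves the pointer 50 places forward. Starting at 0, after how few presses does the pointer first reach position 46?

The inverse of 50 mod 79 is 49 (since 50·49 = 2450 ≡ 1).
Multiplying both sides by 49: x ≡ 49·46 = 2254 ≡ 42 (mod 79).
Check: 50·42 = 2100 = 26·79 + 46.

42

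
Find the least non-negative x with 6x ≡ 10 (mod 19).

8

The inverse of 6 mod 19 is 16 (since 6·16 = 96 ≡ 1).
Multiplying both sides by 16: x ≡ 16·10 = 160 ≡ 8 (mod 19).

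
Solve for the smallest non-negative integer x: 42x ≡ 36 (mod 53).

The inverse of 42 mod 53 is 24 (since 42·24 = 1008 ≡ 1).
So x ≡ 24·36 = 864 ≡ 16 (mod 53).

16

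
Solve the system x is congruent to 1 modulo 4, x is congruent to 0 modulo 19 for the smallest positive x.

57

x ≡ 1 (mod 4) gives x ∈ {1, 5, 9, 13, 17, 21, 25, 29, …}.
The first of these with x mod 19 = 0 is 57.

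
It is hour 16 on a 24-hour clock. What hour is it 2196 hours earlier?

4

Dividing 2196 by 24 gives quotient 91 and remainder 12.
(16 − 12) mod 24 = 4.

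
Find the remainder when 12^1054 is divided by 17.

15

Successive squares of 12 mod 17: 12^1≡12, 12^2≡8, 12^4≡13, 12^8≡16, 12^16≡1, 12^32≡1, 12^64≡1, 12^128≡1, 12^256≡1, 12^512≡1, 12^1024≡1.
1054 = 2 + 4 + 8 + 16 + 1024, so 12^1054 ≡ 8·13·16·1·1 ≡ 15 (mod 17).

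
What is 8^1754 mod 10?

4

The units digit of 8^n cycles with period 4: 8, 4, 2, 6, …
1754 leaves remainder 2 on division by 4, so 8^1754 ends in 4.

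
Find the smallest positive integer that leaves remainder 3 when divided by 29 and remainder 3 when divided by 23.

3

x ≡ 3 (mod 23) gives x ∈ {3}.
The first of these with x mod 29 = 3 is 3.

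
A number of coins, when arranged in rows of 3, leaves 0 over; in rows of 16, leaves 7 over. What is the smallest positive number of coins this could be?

x ≡ 0 (mod 3) gives x ∈ {0, 3, 6, 9, 12, 15, 18, 21, …}.
The first of these with x mod 16 = 7 is 39.

39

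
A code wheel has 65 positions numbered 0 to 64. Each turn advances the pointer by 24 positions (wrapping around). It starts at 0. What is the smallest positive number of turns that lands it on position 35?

15

24⁻¹ ≡ 19 (mod 65) because 24·19 = 456 = 7·65 + 1.
Multiplying both sides by 19: x ≡ 19·35 = 665 ≡ 15 (mod 65).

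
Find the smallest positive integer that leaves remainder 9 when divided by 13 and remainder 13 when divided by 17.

x ≡ 9 (mod 13) gives x ∈ {9, 22, 35, 48, 61, 74, 87, 100, …}.
The first of these with x mod 17 = 13 is 217.

217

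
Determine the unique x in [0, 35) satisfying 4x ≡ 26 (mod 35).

24

4⁻¹ ≡ 9 (mod 35) because 4·9 = 36 = 1·35 + 1.
Multiplying both sides by 9: x ≡ 9·26 = 234 ≡ 24 (mod 35).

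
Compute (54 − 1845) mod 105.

99

1845 − 17·105 = 60, so 1845 ≡ 60 (mod 105).
(54 − 60) mod 105 = 99.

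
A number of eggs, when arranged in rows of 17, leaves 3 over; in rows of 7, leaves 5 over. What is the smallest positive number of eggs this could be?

x ≡ 5 (mod 7) gives x ∈ {5, 12, 19, 26, 33, 40, 47, 54}.
The first of these with x mod 17 = 3 is 54.

54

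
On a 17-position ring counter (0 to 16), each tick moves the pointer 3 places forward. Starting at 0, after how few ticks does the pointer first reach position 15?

5

The inverse of 3 mod 17 is 6 (since 3·6 = 18 ≡ 1).
So x ≡ 6·15 = 90 ≡ 5 (mod 17).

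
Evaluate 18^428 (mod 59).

7

Square-and-reduce mod 59: 18^1≡18, 18^2≡29, 18^4≡15, 18^8≡48, 18^16≡3, 18^32≡9, 18^64≡22, 18^128≡12, 18^256≡26.
Since 428 = 4 + 8 + 32 + 128 + 256 in binary, 18^428 ≡ 15·48·9·12·26 ≡ 7 (mod 59).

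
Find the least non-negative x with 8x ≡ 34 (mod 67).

21

8⁻¹ ≡ 42 (mod 67) because 8·42 = 336 = 5·67 + 1.
Multiplying both sides by 42: x ≡ 42·34 = 1428 ≡ 21 (mod 67).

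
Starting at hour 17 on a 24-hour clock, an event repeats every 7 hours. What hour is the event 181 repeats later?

181·7 = 1267.
1267 − 52·24 = 19, so 1267 ≡ 19 (mod 24).
(17 + 19) mod 24 = 12.

12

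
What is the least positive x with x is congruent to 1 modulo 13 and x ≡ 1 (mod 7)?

Since 7·2 ≡ 1 (mod 13), take x = 1 + 7·((1−1)·2 mod 13) = 1 + 7·0 = 1.
Check: 1 mod 13 = 1, 1 mod 7 = 1.

1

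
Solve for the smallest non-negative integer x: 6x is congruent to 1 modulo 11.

2

6⁻¹ ≡ 2 (mod 11) because 6·2 = 12 = 1·11 + 1.
Multiplying both sides by 2: x ≡ 2·1 = 2 ≡ 2 (mod 11).
Check: 6·2 = 12 = 1·11 + 1.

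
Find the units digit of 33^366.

9

Powers of 3 mod 10 repeat with period 4: 3, 9, 7, 1.
366 leaves remainder 2 on division by 4, so 33^366 ends in 9.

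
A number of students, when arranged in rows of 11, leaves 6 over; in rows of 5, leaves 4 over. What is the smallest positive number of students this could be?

39

x ≡ 4 (mod 5) gives x ∈ {4, 9, 14, 19, 24, 29, 34, 39}.
The first of these with x mod 11 = 6 is 39.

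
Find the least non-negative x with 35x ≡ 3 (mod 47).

35

35⁻¹ ≡ 43 (mod 47) because 35·43 = 1505 = 32·47 + 1.
So x ≡ 43·3 = 129 ≡ 35 (mod 47).
Check: 35·35 = 1225 = 26·47 + 3.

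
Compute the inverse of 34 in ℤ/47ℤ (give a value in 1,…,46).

18

34·18 = 612 = 13·47 + 1, so 34⁻¹ ≡ 18 (mod 47).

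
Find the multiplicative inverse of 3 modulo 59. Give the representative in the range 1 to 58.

20

3·20 = 60 = 1·59 + 1, so 3⁻¹ ≡ 20 (mod 59).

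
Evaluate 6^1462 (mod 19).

4

Successive squares of 6 mod 19: 6^1≡6, 6^2≡17, 6^4≡4, 6^8≡16, 6^16≡9, 6^32≡5, 6^64≡6, 6^128≡17, 6^256≡4, 6^512≡16, 6^1024≡9.
Since 1462 = 2 + 4 + 16 + 32 + 128 + 256 + 1024 in binary, 6^1462 ≡ 17·4·9·5·17·4·9 ≡ 4 (mod 19).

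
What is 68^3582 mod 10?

Last digits of 8^n: 8, 4, 2, 6 (period 4).
3582 leaves remainder 2 on division by 4, so 68^3582 ends in 4.

4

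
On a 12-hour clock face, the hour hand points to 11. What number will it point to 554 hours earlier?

554 − 46·12 = 2, so 554 ≡ 2 (mod 12).
11 − 2 → 9 on a 12-hour dial.

9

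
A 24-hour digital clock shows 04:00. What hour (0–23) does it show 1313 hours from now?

21

Dividing 1313 by 24 gives quotient 54 and remainder 17.
(4 + 17) mod 24 = 21.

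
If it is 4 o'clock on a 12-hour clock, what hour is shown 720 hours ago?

Dividing 720 by 12 gives quotient 60 and remainder 0.
4 − 0 → 4 on a 12-hour dial.

4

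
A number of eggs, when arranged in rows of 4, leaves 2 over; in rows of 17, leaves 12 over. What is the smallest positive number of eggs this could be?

x ≡ 2 (mod 4) gives x ∈ {2, 6, 10, 14, 18, 22, 26, 30, …}.
The first of these with x mod 17 = 12 is 46.

46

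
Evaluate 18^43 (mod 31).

Square-and-reduce mod 31: 18^1≡18, 18^2≡14, 18^4≡10, 18^8≡7, 18^16≡18, 18^32≡14.
Since 43 = 1 + 2 + 8 + 32 in binary, 18^43 ≡ 18·14·7·14 ≡ 20 (mod 31).

20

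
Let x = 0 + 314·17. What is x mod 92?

2

314·17 = 5338.
5338 = 58·92 + 2, so 5338 mod 92 = 2.
(0 + 2) mod 92 = 2.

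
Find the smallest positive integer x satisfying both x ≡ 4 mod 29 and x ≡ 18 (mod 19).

x ≡ 18 (mod 19) gives x ∈ {18, 37, 56, 75, 94, 113, 132, 151, …}.
The first of these with x mod 29 = 4 is 265.

265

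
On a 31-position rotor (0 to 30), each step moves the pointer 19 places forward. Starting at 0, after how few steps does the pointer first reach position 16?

9

19⁻¹ ≡ 18 (mod 31) because 19·18 = 342 = 11·31 + 1.
Multiplying both sides by 18: x ≡ 18·16 = 288 ≡ 9 (mod 31).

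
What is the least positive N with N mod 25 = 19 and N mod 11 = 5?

x ≡ 5 (mod 11) gives x ∈ {5, 16, 27, 38, 49, 60, 71, 82, …}.
The first of these with x mod 25 = 19 is 269.

269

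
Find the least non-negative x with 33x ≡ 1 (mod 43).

33⁻¹ ≡ 30 (mod 43) because 33·30 = 990 = 23·43 + 1.
So x ≡ 30·1 = 30 ≡ 30 (mod 43).

30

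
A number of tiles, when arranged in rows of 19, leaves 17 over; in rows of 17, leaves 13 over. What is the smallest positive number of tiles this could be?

Since 17·9 ≡ 1 (mod 19), take x = 13 + 17·((17−13)·9 mod 19) = 13 + 17·17 = 302.
Check: 302 mod 19 = 17, 302 mod 17 = 13.

302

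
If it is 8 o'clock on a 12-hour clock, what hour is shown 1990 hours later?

1990 = 165·12 + 10, so 1990 mod 12 = 10.
8 + 10 → 6 on a 12-hour dial.

6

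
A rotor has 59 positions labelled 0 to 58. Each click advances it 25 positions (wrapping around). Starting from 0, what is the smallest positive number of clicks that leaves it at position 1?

25·26 = 650 = 11·59 + 1, so 25⁻¹ ≡ 26 (mod 59).

26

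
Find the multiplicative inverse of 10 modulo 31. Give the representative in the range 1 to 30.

31 = 3·10 + 1
10 = 10·1 + 0
Back-substituting gives 10·28 ≡ 1 (mod 31).

28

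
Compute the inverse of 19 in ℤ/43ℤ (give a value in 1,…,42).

34

43 = 2·19 + 5
19 = 3·5 + 4
5 = 1·4 + 1
4 = 4·1 + 0
Back-substituting gives 19·34 ≡ 1 (mod 43).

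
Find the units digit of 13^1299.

7

Powers of 3 mod 10 repeat with period 4: 3, 9, 7, 1.
1299 leaves remainder 3 on division by 4, so 13^1299 ends in 7.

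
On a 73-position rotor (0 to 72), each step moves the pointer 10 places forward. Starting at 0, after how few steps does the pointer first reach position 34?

10⁻¹ ≡ 22 (mod 73) because 10·22 = 220 = 3·73 + 1.
So x ≡ 22·34 = 748 ≡ 18 (mod 73).
Check: 10·18 = 180 = 2·73 + 34.

18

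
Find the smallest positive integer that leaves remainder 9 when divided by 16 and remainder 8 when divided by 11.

x ≡ 8 (mod 11) gives x ∈ {8, 19, 30, 41}.
The first of these with x mod 16 = 9 is 41.

41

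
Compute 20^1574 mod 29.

Square-and-reduce mod 29: 20^1≡20, 20^2≡23, 20^4≡7, 20^8≡20, 20^16≡23, 20^32≡7, 20^64≡20, 20^128≡23, 20^256≡7, 20^512≡20, 20^1024≡23.
Since 1574 = 2 + 4 + 32 + 512 + 1024 in binary, 20^1574 ≡ 23·7·7·20·23 ≡ 16 (mod 29).

16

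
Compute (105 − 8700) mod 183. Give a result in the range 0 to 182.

8700 = 47·183 + 99, so 8700 mod 183 = 99.
(105 − 99) mod 183 = 6.

6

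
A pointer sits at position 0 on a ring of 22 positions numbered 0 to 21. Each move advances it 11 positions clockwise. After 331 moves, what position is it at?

331·11 = 3641.
3641 − 165·22 = 11, so 3641 ≡ 11 (mod 22).
(0 + 11) mod 22 = 11.

11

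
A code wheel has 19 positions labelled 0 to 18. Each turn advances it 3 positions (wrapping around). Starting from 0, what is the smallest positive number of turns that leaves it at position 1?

13

3·13 = 39 = 2·19 + 1, so 3⁻¹ ≡ 13 (mod 19).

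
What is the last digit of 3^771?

Powers of 3 mod 10 repeat with period 4: 3, 9, 7, 1.
771 leaves remainder 3 on division by 4, so 3^771 ends in 7.

7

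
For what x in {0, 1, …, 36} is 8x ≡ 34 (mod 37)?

32

8⁻¹ ≡ 14 (mod 37) because 8·14 = 112 = 3·37 + 1.
So x ≡ 14·34 = 476 ≡ 32 (mod 37).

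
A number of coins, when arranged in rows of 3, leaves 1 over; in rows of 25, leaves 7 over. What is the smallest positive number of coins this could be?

7

x ≡ 1 (mod 3) gives x ∈ {1, 4, 7}.
The first of these with x mod 25 = 7 is 7.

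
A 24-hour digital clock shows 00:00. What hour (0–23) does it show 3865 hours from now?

3865 − 161·24 = 1, so 3865 ≡ 1 (mod 24).
(0 + 1) mod 24 = 1.

1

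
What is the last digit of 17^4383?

Powers of 7 mod 10 repeat with period 4: 7, 9, 3, 1.
4383 leaves remainder 3 on division by 4, so 17^4383 ends in 3.

3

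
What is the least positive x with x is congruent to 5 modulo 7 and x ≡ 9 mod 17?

Since 17·5 ≡ 1 (mod 7), take x = 9 + 17·((5−9)·5 mod 7) = 9 + 17·1 = 26.
Check: 26 mod 7 = 5, 26 mod 17 = 9.

26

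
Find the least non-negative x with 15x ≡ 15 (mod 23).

The inverse of 15 mod 23 is 20 (since 15·20 = 300 ≡ 1).
So x ≡ 20·15 = 300 ≡ 1 (mod 23).
Check: 15·1 = 15 = 0·23 + 15.

1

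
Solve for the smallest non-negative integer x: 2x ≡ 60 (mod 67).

2⁻¹ ≡ 34 (mod 67) because 2·34 = 68 = 1·67 + 1.
So x ≡ 34·60 = 2040 ≡ 30 (mod 67).
Check: 2·30 = 60 = 0·67 + 60.

30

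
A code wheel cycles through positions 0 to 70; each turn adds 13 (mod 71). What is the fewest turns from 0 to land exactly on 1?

11

13·11 = 143 = 2·71 + 1, so 13⁻¹ ≡ 11 (mod 71).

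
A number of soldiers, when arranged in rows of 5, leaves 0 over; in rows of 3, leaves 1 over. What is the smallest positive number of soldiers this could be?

10

x ≡ 1 (mod 3) gives x ∈ {1, 4, 7, 10}.
The first of these with x mod 5 = 0 is 10.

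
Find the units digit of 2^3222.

4

Powers of 2 mod 10 repeat with period 4: 2, 4, 8, 6.
3222 leaves remainder 2 on division by 4, so 2^3222 ends in 4.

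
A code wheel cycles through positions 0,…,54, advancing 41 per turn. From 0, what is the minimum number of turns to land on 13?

41⁻¹ ≡ 51 (mod 55) because 41·51 = 2091 = 38·55 + 1.
Multiplying both sides by 51: x ≡ 51·13 = 663 ≡ 3 (mod 55).

3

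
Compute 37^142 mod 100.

69

Square-and-reduce mod 100: 37^1≡37, 37^2≡69, 37^4≡61, 37^8≡21, 37^16≡41, 37^32≡81, 37^64≡61, 37^128≡21.
142 = 2 + 4 + 8 + 128, so 37^142 ≡ 69·61·21·21 ≡ 69 (mod 100).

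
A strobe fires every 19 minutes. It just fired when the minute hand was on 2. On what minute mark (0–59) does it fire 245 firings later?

245·19 = 4655.
Dividing 4655 by 60 gives quotient 77 and remainder 35.
(2 + 35) mod 60 = 37.

37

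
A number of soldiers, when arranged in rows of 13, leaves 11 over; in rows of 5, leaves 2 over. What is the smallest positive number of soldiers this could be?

37

Since 5·8 ≡ 1 (mod 13), take x = 2 + 5·((11−2)·8 mod 13) = 2 + 5·7 = 37.
Check: 37 mod 13 = 11, 37 mod 5 = 2.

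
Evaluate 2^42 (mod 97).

Successive squares of 2 mod 97: 2^1≡2, 2^2≡4, 2^4≡16, 2^8≡62, 2^16≡61, 2^32≡35.
Since 42 = 2 + 8 + 32 in binary, 2^42 ≡ 4·62·35 ≡ 47 (mod 97).

47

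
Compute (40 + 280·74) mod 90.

60

280·74 = 20720.
20720 mod 90 = 20 (since 230·90 = 20700).
(40 + 20) mod 90 = 60.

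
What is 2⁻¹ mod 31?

16

31 = 15·2 + 1
2 = 2·1 + 0
Back-substituting gives 2·16 ≡ 1 (mod 31).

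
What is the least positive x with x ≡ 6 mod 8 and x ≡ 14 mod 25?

14

x ≡ 6 (mod 8) gives x ∈ {6, 14}.
The first of these with x mod 25 = 14 is 14.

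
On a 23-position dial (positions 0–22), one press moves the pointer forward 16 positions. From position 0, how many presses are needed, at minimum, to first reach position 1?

16·13 = 208 = 9·23 + 1, so 16⁻¹ ≡ 13 (mod 23).

13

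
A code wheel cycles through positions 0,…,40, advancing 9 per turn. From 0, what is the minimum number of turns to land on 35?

13

9⁻¹ ≡ 32 (mod 41) because 9·32 = 288 = 7·41 + 1.
So x ≡ 32·35 = 1120 ≡ 13 (mod 41).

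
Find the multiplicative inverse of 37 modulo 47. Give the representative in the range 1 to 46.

14

47 = 1·37 + 10
37 = 3·10 + 7
10 = 1·7 + 3
7 = 2·3 + 1
3 = 3·1 + 0
Back-substituting gives 37·14 ≡ 1 (mod 47).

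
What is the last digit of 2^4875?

8

Last digits of 2^n: 2, 4, 8, 6 (period 4).
4875 leaves remainder 3 on division by 4, so 2^4875 ends in 8.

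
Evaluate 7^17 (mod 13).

Square-and-reduce mod 13: 7^1≡7, 7^2≡10, 7^4≡9, 7^8≡3, 7^16≡9.
17 = 1 + 16, so 7^17 ≡ 7·9 ≡ 11 (mod 13).

11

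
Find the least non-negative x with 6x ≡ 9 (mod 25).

14

6⁻¹ ≡ 21 (mod 25) because 6·21 = 126 = 5·25 + 1.
So x ≡ 21·9 = 189 ≡ 14 (mod 25).
Check: 6·14 = 84 = 3·25 + 9.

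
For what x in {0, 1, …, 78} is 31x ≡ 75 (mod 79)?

31⁻¹ ≡ 51 (mod 79) because 31·51 = 1581 = 20·79 + 1.
Multiplying both sides by 51: x ≡ 51·75 = 3825 ≡ 33 (mod 79).
Check: 31·33 = 1023 = 12·79 + 75.

33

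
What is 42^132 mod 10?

6

The units digit of 42^n cycles with period 4: 2, 4, 8, 6, …
132 mod 4 = 0, so the last digit matches 2^4 = 6.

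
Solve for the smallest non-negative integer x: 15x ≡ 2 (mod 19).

9

The inverse of 15 mod 19 is 14 (since 15·14 = 210 ≡ 1).
Multiplying both sides by 14: x ≡ 14·2 = 28 ≡ 9 (mod 19).
Check: 15·9 = 135 = 7·19 + 2.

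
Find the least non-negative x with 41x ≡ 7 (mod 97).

The inverse of 41 mod 97 is 71 (since 41·71 = 2911 ≡ 1).
So x ≡ 71·7 = 497 ≡ 12 (mod 97).

12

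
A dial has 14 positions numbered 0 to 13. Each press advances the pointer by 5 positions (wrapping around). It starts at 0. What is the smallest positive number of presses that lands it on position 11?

5

The inverse of 5 mod 14 is 3 (since 5·3 = 15 ≡ 1).
Multiplying both sides by 3: x ≡ 3·11 = 33 ≡ 5 (mod 14).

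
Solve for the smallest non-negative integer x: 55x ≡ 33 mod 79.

48

The inverse of 55 mod 79 is 23 (since 55·23 = 1265 ≡ 1).
So x ≡ 23·33 = 759 ≡ 48 (mod 79).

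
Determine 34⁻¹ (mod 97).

20

34·20 = 680 = 7·97 + 1, so 34⁻¹ ≡ 20 (mod 97).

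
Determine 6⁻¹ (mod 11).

2

11 = 1·6 + 5
6 = 1·5 + 1
5 = 5·1 + 0
Back-substituting gives 6·2 ≡ 1 (mod 11).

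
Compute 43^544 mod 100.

1

By repeated squaring mod 100: 43^1≡43, 43^2≡49, 43^4≡1, 43^8≡1, 43^16≡1, 43^32≡1, 43^64≡1, 43^128≡1, 43^256≡1, 43^512≡1.
Since 544 = 32 + 512 in binary, 43^544 ≡ 1·1 ≡ 1 (mod 100).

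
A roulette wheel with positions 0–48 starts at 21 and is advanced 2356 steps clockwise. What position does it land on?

2356 = 48·49 + 4, so 2356 mod 49 = 4.
(21 + 4) mod 49 = 25.

25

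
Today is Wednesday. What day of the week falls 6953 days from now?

Friday

6953 − 993·7 = 2, so 6953 ≡ 2 (mod 7).
Wednesday + 2 days → Friday.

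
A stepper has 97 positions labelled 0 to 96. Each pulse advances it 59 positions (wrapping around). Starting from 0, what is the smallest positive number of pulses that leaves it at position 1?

97 = 1·59 + 38
59 = 1·38 + 21
38 = 1·21 + 17
21 = 1·17 + 4
17 = 4·4 + 1
4 = 4·1 + 0
Back-substituting gives 59·74 ≡ 1 (mod 97).

74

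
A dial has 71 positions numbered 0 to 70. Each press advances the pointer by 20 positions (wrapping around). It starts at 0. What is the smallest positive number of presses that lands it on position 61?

35

20⁻¹ ≡ 32 (mod 71) because 20·32 = 640 = 9·71 + 1.
So x ≡ 32·61 = 1952 ≡ 35 (mod 71).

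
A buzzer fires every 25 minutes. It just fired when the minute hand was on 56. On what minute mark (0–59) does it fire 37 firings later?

37·25 = 925.
925 − 15·60 = 25, so 925 ≡ 25 (mod 60).
(56 + 25) mod 60 = 21.

21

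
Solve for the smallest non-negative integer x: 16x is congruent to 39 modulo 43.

16⁻¹ ≡ 35 (mod 43) because 16·35 = 560 = 13·43 + 1.
Multiplying both sides by 35: x ≡ 35·39 = 1365 ≡ 32 (mod 43).
Check: 16·32 = 512 = 11·43 + 39.

32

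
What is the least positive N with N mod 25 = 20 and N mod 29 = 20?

20

x ≡ 20 (mod 25) gives x ∈ {20}.
The first of these with x mod 29 = 20 is 20.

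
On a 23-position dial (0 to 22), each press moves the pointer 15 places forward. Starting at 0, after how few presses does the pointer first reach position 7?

15⁻¹ ≡ 20 (mod 23) because 15·20 = 300 = 13·23 + 1.
Multiplying both sides by 20: x ≡ 20·7 = 140 ≡ 2 (mod 23).

2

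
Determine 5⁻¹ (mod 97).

39

97 = 19·5 + 2
5 = 2·2 + 1
2 = 2·1 + 0
Back-substituting gives 5·39 ≡ 1 (mod 97).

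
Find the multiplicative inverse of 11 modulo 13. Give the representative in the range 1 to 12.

13 = 1·11 + 2
11 = 5·2 + 1
2 = 2·1 + 0
Back-substituting gives 11·6 ≡ 1 (mod 13).

6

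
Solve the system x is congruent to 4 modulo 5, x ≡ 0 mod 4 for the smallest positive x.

Since 4·4 ≡ 1 (mod 5), take x = 0 + 4·((4−0)·4 mod 5) = 0 + 4·1 = 4.
Check: 4 mod 5 = 4, 4 mod 4 = 0.

4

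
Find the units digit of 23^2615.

7

Powers of 3 mod 10 repeat with period 4: 3, 9, 7, 1.
2615 leaves remainder 3 on division by 4, so 23^2615 ends in 7.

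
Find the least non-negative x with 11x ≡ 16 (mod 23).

11⁻¹ ≡ 21 (mod 23) because 11·21 = 231 = 10·23 + 1.
Multiplying both sides by 21: x ≡ 21·16 = 336 ≡ 14 (mod 23).
Check: 11·14 = 154 = 6·23 + 16.

14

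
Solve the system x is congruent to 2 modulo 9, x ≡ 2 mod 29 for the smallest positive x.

2

Since 29·5 ≡ 1 (mod 9), take x = 2 + 29·((2−2)·5 mod 9) = 2 + 29·0 = 2.
Check: 2 mod 9 = 2, 2 mod 29 = 2.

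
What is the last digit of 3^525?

3

Last digits of 3^n: 3, 9, 7, 1 (period 4).
525 leaves remainder 1 on division by 4, so 3^525 ends in 3.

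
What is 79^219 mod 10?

9

Powers of 9 mod 10 repeat with period 2: 9, 1.
219 mod 2 = 1, so the last digit matches 9^1 = 9.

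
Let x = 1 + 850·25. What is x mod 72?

850·25 = 21250.
Dividing 21250 by 72 gives quotient 295 and remainder 10.
(1 + 10) mod 72 = 11.

11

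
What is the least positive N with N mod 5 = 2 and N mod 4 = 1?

17

x ≡ 1 (mod 4) gives x ∈ {1, 5, 9, 13, 17}.
The first of these with x mod 5 = 2 is 17.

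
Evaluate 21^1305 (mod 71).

By repeated squaring mod 71: 21^1≡21, 21^2≡15, 21^4≡12, 21^8≡2, 21^16≡4, 21^32≡16, 21^64≡43, 21^128≡3, 21^256≡9, 21^512≡10, 21^1024≡29.
Since 1305 = 1 + 8 + 16 + 256 + 1024 in binary, 21^1305 ≡ 21·2·4·9·29 ≡ 41 (mod 71).

41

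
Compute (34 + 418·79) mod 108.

8

418·79 = 33022.
33022 mod 108 = 82 (since 305·108 = 32940).
(34 + 82) mod 108 = 8.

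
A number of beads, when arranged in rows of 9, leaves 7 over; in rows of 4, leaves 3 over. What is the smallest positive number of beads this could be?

7

x ≡ 3 (mod 4) gives x ∈ {3, 7}.
The first of these with x mod 9 = 7 is 7.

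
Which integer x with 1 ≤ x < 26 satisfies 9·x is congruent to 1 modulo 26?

3

26 = 2·9 + 8
9 = 1·8 + 1
8 = 8·1 + 0
Back-substituting gives 9·3 ≡ 1 (mod 26).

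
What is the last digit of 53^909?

The units digit of 53^n cycles with period 4: 3, 9, 7, 1, …
909 leaves remainder 1 on division by 4, so 53^909 ends in 3.

3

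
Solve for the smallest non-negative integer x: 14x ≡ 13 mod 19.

5

14⁻¹ ≡ 15 (mod 19) because 14·15 = 210 = 11·19 + 1.
So x ≡ 15·13 = 195 ≡ 5 (mod 19).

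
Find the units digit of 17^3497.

The units digit of 17^n cycles with period 4: 7, 9, 3, 1, …
3497 leaves remainder 1 on division by 4, so 17^3497 ends in 7.

7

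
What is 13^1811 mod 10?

Powers of 3 mod 10 repeat with period 4: 3, 9, 7, 1.
1811 mod 4 = 3, so the last digit matches 3^3 = 7.

7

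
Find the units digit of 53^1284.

1

The units digit of 53^n cycles with period 4: 3, 9, 7, 1, …
1284 mod 4 = 0, so the last digit matches 3^4 = 1.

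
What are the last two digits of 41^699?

61

Successive squares of 41 mod 100: 41^1≡41, 41^2≡81, 41^4≡61, 41^8≡21, 41^16≡41, 41^32≡81, 41^64≡61, 41^128≡21, 41^256≡41, 41^512≡81.
699 = 1 + 2 + 8 + 16 + 32 + 128 + 512, so 41^699 ≡ 41·81·21·41·81·21·81 ≡ 61 (mod 100).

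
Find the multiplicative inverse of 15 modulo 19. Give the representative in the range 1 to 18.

19 = 1·15 + 4
15 = 3·4 + 3
4 = 1·3 + 1
3 = 3·1 + 0
Back-substituting gives 15·14 ≡ 1 (mod 19).

14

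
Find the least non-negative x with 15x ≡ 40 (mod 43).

17

The inverse of 15 mod 43 is 23 (since 15·23 = 345 ≡ 1).
So x ≡ 23·40 = 920 ≡ 17 (mod 43).
Check: 15·17 = 255 = 5·43 + 40.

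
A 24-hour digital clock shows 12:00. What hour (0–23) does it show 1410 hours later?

1410 mod 24 = 18 (since 58·24 = 1392).
(12 + 18) mod 24 = 6.

6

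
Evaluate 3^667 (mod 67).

By repeated squaring mod 67: 3^1≡3, 3^2≡9, 3^4≡14, 3^8≡62, 3^16≡25, 3^32≡22, 3^64≡15, 3^128≡24, 3^256≡40, 3^512≡59.
667 = 1 + 2 + 8 + 16 + 128 + 512, so 3^667 ≡ 3·9·62·25·24·59 ≡ 43 (mod 67).

43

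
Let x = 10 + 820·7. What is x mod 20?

820·7 = 5740.
Dividing 5740 by 20 gives quotient 287 and remainder 0.
(10 + 0) mod 20 = 10.

10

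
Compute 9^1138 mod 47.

By repeated squaring mod 47: 9^1≡9, 9^2≡34, 9^4≡28, 9^8≡32, 9^16≡37, 9^32≡6, 9^64≡36, 9^128≡27, 9^256≡24, 9^512≡12, 9^1024≡3.
Since 1138 = 2 + 16 + 32 + 64 + 1024 in binary, 9^1138 ≡ 34·37·6·36·3 ≡ 16 (mod 47).

16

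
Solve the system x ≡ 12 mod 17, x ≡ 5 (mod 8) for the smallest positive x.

Since 8·15 ≡ 1 (mod 17), take x = 5 + 8·((12−5)·15 mod 17) = 5 + 8·3 = 29.
Check: 29 mod 17 = 12, 29 mod 8 = 5.

29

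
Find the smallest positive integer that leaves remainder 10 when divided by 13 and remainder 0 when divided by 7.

Since 7·2 ≡ 1 (mod 13), take x = 0 + 7·((10−0)·2 mod 13) = 0 + 7·7 = 49.
Check: 49 mod 13 = 10, 49 mod 7 = 0.

49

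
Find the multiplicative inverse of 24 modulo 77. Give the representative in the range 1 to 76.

77 = 3·24 + 5
24 = 4·5 + 4
5 = 1·4 + 1
4 = 4·1 + 0
Back-substituting gives 24·61 ≡ 1 (mod 77).

61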